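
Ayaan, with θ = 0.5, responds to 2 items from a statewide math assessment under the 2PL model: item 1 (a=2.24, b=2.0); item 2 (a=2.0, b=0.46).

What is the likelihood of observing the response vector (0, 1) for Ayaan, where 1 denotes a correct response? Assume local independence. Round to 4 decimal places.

0.5025

P(θ) = 1 / (1 + exp(−a(θ − b)))
P_1 = 1/(1+e^{3.3600}) = 0.0336
P_2 = 1/(1+e^{-0.0800}) = 0.5200
L = (1−P_1) × P_2 = 0.9664 × 0.5200 = 0.50253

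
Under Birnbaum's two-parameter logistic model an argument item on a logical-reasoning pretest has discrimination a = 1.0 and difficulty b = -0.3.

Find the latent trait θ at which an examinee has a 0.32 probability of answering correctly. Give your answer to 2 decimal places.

P(θ) = 1 / (1 + exp(−a(θ − b)))
logit = ln(0.3200/0.6800) = -0.7538
θ = b + logit/(a) = -0.3 + (-0.7538)/1.0000 = -1.0538

-1.05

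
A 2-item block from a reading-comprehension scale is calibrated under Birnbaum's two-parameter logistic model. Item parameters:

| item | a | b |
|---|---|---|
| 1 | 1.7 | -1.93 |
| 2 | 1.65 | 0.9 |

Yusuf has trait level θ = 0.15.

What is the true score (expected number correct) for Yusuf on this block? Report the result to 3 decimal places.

1.197

P(θ) = 1 / (1 + exp(−a(θ − b)))
P_1 = 1/(1+e^{-3.5360}) = 0.9717
P_2 = 1/(1+e^{1.2375}) = 0.2249
E[score] = 0.9717 + 0.2249 = 1.1966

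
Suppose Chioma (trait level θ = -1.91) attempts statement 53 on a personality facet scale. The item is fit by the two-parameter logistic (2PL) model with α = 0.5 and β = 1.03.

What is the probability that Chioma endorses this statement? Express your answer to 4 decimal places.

0.1869

P(θ) = 1 / (1 + exp(−α(θ − β)))
Exponent: 0.5 × (-1.91 − 1.03) = -1.4700
1/(1 + e^{1.4700}) = 0.1869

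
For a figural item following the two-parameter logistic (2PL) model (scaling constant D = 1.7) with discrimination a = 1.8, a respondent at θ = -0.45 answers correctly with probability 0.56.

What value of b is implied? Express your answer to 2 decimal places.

-0.53

P(θ) = 1 / (1 + exp(−D·a(θ − b)))
logit(0.56) = ln(0.56/0.44) = 0.2412
b = θ − logit/(1.7·a) = -0.45 − 0.2412/3.0600 = -0.5288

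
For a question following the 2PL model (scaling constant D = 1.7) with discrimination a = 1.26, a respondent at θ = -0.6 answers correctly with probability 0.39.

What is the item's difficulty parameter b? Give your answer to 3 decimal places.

P(θ) = 1 / (1 + exp(−D·a(θ − b)))
logit(0.39) = ln(0.39/0.61) = -0.4473
b = θ − logit/(1.7·a) = -0.6 − (-0.4473)/2.1420 = -0.3912

-0.391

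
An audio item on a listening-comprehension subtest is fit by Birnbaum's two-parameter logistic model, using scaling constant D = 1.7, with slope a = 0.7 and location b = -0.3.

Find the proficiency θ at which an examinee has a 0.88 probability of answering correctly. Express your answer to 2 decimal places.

P(θ) = 1 / (1 + exp(−D·a(θ − b)))
logit = ln(0.8800/0.1200) = 1.9924
θ = b + logit/(1.7·a) = -0.3 + 1.9924/1.1900 = 1.3743

1.37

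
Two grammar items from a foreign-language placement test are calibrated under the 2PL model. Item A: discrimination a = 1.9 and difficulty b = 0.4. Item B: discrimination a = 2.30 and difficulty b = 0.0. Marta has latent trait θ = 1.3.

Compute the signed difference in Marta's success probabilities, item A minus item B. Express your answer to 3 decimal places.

P(θ) = 1 / (1 + exp(−a(θ − b)))
P_A = 0.8468
P_B = 0.9521
P_A − P_B = -0.1053

-0.105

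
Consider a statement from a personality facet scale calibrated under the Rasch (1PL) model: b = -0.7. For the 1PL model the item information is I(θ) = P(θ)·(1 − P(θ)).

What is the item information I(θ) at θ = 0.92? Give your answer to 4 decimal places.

P = 1/(1+e^{-1.6200}) = 0.8348
P(1−P) = 0.8348 × 0.1652 = 0.1379
I = P(1−P) = 0.13791

0.1379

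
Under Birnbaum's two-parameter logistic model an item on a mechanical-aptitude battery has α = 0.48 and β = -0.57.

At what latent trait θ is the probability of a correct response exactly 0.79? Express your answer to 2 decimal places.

P(θ) = 1 / (1 + exp(−α(θ − β)))
logit = ln(0.7900/0.2100) = 1.3249
θ = β + logit/(α) = -0.57 + 1.3249/0.4800 = 2.1903

2.19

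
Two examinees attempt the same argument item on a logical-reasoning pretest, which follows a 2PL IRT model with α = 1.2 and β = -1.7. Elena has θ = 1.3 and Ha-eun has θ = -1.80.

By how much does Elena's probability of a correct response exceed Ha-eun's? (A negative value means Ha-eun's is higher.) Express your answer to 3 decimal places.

0.503

P(θ) = 1 / (1 + exp(−α(θ − β)))
P(Elena) = 0.9734  [exponent 3.6000]
P(Ha-eun) = 0.4700  [exponent -0.1200]
Difference = 0.9734 − 0.4700 = 0.5034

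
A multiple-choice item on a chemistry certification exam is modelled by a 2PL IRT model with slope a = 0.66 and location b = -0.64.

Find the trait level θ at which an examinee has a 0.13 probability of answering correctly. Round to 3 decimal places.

P(θ) = 1 / (1 + exp(−a(θ − b)))
logit = ln(0.1300/0.8700) = -1.9010
θ = b + logit/(a) = -0.64 + (-1.9010)/0.6600 = -3.5202

-3.520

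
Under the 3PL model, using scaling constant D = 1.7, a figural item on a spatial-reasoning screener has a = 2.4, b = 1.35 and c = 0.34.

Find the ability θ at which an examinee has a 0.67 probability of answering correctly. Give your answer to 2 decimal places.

P(θ) = c + (1 − c) · 1 / (1 + exp(−D·a(θ − b)))
Remove guessing floor: (0.67 − 0.34)/(1 − 0.34) = 0.5000
logit = ln(0.5000/0.5000) = 0.0000
θ = b + logit/(1.7·a) = 1.35 + 0.0000/4.0800 = 1.3500

1.35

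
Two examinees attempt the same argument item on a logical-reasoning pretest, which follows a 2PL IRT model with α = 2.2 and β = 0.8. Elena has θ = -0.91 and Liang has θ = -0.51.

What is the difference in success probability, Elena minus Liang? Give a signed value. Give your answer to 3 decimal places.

P(θ) = 1 / (1 + exp(−α(θ − β)))
P(Elena) = 0.0227  [exponent -3.7620]
P(Liang) = 0.0531  [exponent -2.8820]
Difference = 0.0227 − 0.0531 = -0.0303

-0.030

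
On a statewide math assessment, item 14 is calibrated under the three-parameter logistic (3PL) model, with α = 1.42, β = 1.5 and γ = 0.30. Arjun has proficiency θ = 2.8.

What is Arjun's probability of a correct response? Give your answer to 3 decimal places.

P(θ) = γ + (1 − γ) · 1 / (1 + exp(−α(θ − β)))
Exponent: 1.42 × (2.8 − 1.5) = 1.8460
1/(1 + e^{-1.8460}) = 0.8637
P = 0.30 + 0.70 × 0.8637 = 0.9046

0.905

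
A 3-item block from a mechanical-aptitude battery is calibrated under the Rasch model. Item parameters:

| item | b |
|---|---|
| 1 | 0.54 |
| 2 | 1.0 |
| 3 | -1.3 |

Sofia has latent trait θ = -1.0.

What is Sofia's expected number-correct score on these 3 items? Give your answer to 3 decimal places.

0.870

P(θ) = 1 / (1 + exp(−(θ − b)))
P_1 = 1/(1+e^{1.5400}) = 0.1765
P_2 = 1/(1+e^{2.0000}) = 0.1192
P_3 = 1/(1+e^{-0.3000}) = 0.5744
E[score] = 0.1765 + 0.1192 + 0.5744 = 0.8702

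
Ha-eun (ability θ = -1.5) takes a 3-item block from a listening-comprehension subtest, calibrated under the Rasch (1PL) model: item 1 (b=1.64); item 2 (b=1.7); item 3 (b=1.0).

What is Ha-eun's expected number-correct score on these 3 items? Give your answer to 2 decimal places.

0.16

P(θ) = 1 / (1 + exp(−(θ − b)))
P_1 = 1/(1+e^{3.1400}) = 0.0415
P_2 = 1/(1+e^{3.2000}) = 0.0392
P_3 = 1/(1+e^{2.5000}) = 0.0759
E[score] = 0.0415 + 0.0392 + 0.0759 = 0.1565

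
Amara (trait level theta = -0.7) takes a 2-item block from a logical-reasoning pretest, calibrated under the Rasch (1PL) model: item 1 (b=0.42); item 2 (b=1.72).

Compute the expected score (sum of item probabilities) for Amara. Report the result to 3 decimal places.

0.328

P(theta) = 1 / (1 + exp(−(theta − b)))
P_1 = 1/(1+e^{1.1200}) = 0.2460
P_2 = 1/(1+e^{2.4200}) = 0.0817
E[score] = 0.2460 + 0.0817 = 0.3277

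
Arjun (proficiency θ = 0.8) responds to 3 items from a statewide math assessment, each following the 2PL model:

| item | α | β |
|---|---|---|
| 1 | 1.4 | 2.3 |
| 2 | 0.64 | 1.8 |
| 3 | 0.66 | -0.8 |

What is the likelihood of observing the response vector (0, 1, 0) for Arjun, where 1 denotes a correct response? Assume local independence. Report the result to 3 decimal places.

P(θ) = 1 / (1 + exp(−α(θ − β)))
P_1 = 1/(1+e^{2.1000}) = 0.1091
P_2 = 1/(1+e^{0.6400}) = 0.3452
P_3 = 1/(1+e^{-1.0560}) = 0.7419
L = (1−P_1) × P_2 × (1−P_3) = 0.8909 × 0.3452 × 0.2581 = 0.07938

0.079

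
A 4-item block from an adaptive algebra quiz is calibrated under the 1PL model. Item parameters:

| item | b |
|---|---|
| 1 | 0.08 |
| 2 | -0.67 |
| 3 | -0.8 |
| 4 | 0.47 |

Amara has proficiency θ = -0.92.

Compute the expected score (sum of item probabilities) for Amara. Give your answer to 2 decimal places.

1.38

P(θ) = 1 / (1 + exp(−(θ − b)))
P_1 = 1/(1+e^{1.0000}) = 0.2689
P_2 = 1/(1+e^{0.2500}) = 0.4378
P_3 = 1/(1+e^{0.1200}) = 0.4700
P_4 = 1/(1+e^{1.3900}) = 0.1994
E[score] = 0.2689 + 0.4378 + 0.4700 + 0.1994 = 1.3762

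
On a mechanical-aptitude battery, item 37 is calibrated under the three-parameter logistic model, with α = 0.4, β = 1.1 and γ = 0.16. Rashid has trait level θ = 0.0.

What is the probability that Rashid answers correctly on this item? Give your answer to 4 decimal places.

P(θ) = γ + (1 − γ) · 1 / (1 + exp(−α(θ − β)))
Exponent: 0.4 × (0.0 − 1.1) = -0.4400
1/(1 + e^{0.4400}) = 0.3917
P = 0.16 + 0.84 × 0.3917 = 0.4891

0.4891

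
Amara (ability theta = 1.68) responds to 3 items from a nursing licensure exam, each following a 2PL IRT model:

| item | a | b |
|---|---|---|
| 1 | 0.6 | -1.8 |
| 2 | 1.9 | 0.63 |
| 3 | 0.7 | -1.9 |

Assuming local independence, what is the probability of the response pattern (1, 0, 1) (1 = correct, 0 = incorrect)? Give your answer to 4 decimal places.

0.0985

P(theta) = 1 / (1 + exp(−a(theta − b)))
P_1 = 1/(1+e^{-2.0880}) = 0.8897
P_2 = 1/(1+e^{-1.9950}) = 0.8803
P_3 = 1/(1+e^{-2.5060}) = 0.9246
L = P_1 × (1−P_2) × P_3 = 0.8897 × 0.1197 × 0.9246 = 0.09849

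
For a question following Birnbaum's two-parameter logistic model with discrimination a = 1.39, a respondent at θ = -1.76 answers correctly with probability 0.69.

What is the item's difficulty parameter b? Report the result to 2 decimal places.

-2.34

P(θ) = 1 / (1 + exp(−a(θ − b)))
logit(0.69) = ln(0.69/0.31) = 0.8001
b = θ − logit/(a) = -1.76 − 0.8001/1.3900 = -2.3356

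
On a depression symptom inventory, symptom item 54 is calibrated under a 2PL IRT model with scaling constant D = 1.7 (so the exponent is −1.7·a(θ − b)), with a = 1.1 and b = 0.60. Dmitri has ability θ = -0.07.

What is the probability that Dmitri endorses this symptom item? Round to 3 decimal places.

P(θ) = 1 / (1 + exp(−D·a(θ − b)))
Exponent: 1.7 × 1.1 × (-0.07 − 0.60) = -1.2529
1/(1 + e^{1.2529}) = 0.2222
P = 0.2222

0.222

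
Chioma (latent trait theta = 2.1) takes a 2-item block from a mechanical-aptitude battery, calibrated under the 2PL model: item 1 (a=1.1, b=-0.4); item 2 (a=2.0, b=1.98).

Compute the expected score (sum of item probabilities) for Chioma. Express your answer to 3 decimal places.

P(theta) = 1 / (1 + exp(−a(theta − b)))
P_1 = 1/(1+e^{-2.7500}) = 0.9399
P_2 = 1/(1+e^{-0.2400}) = 0.5597
E[score] = 0.9399 + 0.5597 = 1.4996

1.500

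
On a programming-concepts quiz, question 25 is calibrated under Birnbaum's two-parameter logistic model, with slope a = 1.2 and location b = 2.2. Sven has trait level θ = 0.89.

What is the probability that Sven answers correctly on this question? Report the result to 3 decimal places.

0.172

P(θ) = 1 / (1 + exp(−a(θ − b)))
Exponent: 1.2 × (0.89 − 2.2) = -1.5720
1/(1 + e^{1.5720}) = 0.1719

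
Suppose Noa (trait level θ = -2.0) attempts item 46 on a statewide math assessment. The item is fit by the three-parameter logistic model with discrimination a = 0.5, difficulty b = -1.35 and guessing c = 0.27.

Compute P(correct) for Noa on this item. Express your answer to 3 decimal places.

P(θ) = c + (1 − c) · 1 / (1 + exp(−a(θ − b)))
Exponent: 0.5 × (-2.0 − (-1.35)) = -0.3250
1/(1 + e^{0.3250}) = 0.4195
P = 0.27 + 0.73 × 0.4195 = 0.5762

0.576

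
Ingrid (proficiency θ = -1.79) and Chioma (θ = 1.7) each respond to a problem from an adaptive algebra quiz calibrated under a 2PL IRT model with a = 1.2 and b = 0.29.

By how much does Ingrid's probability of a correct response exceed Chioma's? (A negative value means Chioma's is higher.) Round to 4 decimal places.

-0.7683

P(θ) = 1 / (1 + exp(−a(θ − b)))
P(Ingrid) = 0.0761  [exponent -2.4960]
P(Chioma) = 0.8445  [exponent 1.6920]
Difference = 0.0761 − 0.8445 = -0.7683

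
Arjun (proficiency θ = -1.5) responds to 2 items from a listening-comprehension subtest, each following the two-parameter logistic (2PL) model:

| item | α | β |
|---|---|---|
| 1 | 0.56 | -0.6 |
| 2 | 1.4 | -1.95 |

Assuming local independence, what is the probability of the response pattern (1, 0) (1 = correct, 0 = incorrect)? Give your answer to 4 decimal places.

P(θ) = 1 / (1 + exp(−α(θ − β)))
P_1 = 1/(1+e^{0.5040}) = 0.3766
P_2 = 1/(1+e^{-0.6300}) = 0.6525
L = P_1 × (1−P_2) = 0.3766 × 0.3475 = 0.13087

0.1309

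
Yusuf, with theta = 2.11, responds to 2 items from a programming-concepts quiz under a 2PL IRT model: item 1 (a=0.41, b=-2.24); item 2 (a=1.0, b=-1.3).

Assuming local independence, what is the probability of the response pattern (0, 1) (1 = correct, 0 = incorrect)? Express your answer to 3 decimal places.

0.139

P(theta) = 1 / (1 + exp(−a(theta − b)))
P_1 = 1/(1+e^{-1.7835}) = 0.8561
P_2 = 1/(1+e^{-3.4100}) = 0.9680
L = (1−P_1) × P_2 = 0.1439 × 0.9680 = 0.13927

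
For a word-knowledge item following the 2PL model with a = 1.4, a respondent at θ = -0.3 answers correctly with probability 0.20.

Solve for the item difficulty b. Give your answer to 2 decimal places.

P(θ) = 1 / (1 + exp(−a(θ − b)))
logit(0.20) = ln(0.20/0.80) = -1.3863
b = θ − logit/(a) = -0.3 − (-1.3863)/1.4000 = 0.6902

0.69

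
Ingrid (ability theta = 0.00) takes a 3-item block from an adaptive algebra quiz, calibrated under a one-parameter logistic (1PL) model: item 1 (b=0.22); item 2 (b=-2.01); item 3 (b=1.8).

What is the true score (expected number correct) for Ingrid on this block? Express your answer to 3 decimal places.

P(theta) = 1 / (1 + exp(−(theta − b)))
P_1 = 1/(1+e^{0.2200}) = 0.4452
P_2 = 1/(1+e^{-2.0100}) = 0.8818
P_3 = 1/(1+e^{1.8000}) = 0.1419
E[score] = 0.4452 + 0.8818 + 0.1419 = 1.4689

1.469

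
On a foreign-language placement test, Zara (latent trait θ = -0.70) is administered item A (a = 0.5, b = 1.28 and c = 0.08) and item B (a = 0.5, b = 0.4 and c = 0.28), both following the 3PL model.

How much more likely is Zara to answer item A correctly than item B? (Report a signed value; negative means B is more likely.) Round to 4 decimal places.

-0.2142

P(θ) = c + (1 − c) · 1 / (1 + exp(−a(θ − b)))
P_A = 0.3292
P_B = 0.5434
P_A − P_B = -0.2142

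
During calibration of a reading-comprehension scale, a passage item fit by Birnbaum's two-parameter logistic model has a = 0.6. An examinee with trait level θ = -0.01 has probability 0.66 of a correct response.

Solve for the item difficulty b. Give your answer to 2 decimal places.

P(θ) = 1 / (1 + exp(−a(θ − b)))
logit(0.66) = ln(0.66/0.34) = 0.6633
b = θ − logit/(a) = -0.01 − 0.6633/0.6000 = -1.1155

-1.12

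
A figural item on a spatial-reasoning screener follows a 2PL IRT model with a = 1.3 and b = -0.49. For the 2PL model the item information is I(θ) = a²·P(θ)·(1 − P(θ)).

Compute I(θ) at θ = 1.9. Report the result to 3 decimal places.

P = 1/(1+e^{-3.1070}) = 0.9572
P(1−P) = 0.9572 × 0.0428 = 0.0410
I = a² × P(1−P) = 1.3² × 0.0410 = 0.06927

0.069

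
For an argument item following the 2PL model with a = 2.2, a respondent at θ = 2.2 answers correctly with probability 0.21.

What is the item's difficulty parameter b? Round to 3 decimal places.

P(θ) = 1 / (1 + exp(−a(θ − b)))
logit(0.21) = ln(0.21/0.79) = -1.3249
b = θ − logit/(a) = 2.2 − (-1.3249)/2.2000 = 2.8022

2.802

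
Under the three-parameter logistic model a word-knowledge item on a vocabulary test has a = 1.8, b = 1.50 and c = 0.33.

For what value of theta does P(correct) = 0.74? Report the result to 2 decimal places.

P(theta) = c + (1 − c) · 1 / (1 + exp(−a(theta − b)))
Remove guessing floor: (0.74 − 0.33)/(1 − 0.33) = 0.6119
logit = ln(0.6119/0.3881) = 0.4555
theta = b + logit/(a) = 1.50 + 0.4555/1.8000 = 1.7530

1.75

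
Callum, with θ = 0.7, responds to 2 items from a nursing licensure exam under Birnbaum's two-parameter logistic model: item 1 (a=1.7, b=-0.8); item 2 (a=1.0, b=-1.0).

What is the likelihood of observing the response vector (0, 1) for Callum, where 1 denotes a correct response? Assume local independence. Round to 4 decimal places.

0.0612

P(θ) = 1 / (1 + exp(−a(θ − b)))
P_1 = 1/(1+e^{-2.5500}) = 0.9276
P_2 = 1/(1+e^{-1.7000}) = 0.8455
L = (1−P_1) × P_2 = 0.0724 × 0.8455 = 0.06124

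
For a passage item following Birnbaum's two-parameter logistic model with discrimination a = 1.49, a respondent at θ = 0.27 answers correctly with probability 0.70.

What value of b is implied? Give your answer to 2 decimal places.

-0.30

P(θ) = 1 / (1 + exp(−a(θ − b)))
logit(0.70) = ln(0.70/0.30) = 0.8473
b = θ − logit/(a) = 0.27 − 0.8473/1.4900 = -0.2987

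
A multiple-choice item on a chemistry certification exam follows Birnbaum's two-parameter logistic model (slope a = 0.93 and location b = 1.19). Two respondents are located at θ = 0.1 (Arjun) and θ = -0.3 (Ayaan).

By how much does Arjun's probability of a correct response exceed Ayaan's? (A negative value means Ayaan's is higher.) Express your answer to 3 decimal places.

0.066

P(θ) = 1 / (1 + exp(−a(θ − b)))
P(Arjun) = 0.2663  [exponent -1.0137]
P(Ayaan) = 0.2001  [exponent -1.3857]
Difference = 0.2663 − 0.2001 = 0.0662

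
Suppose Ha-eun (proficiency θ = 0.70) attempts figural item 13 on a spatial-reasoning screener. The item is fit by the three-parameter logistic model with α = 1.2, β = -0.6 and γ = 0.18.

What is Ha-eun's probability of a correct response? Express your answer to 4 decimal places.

0.8576

P(θ) = γ + (1 − γ) · 1 / (1 + exp(−α(θ − β)))
Exponent: 1.2 × (0.70 − (-0.6)) = 1.5600
1/(1 + e^{-1.5600}) = 0.8264
P = 0.18 + 0.82 × 0.8264 = 0.8576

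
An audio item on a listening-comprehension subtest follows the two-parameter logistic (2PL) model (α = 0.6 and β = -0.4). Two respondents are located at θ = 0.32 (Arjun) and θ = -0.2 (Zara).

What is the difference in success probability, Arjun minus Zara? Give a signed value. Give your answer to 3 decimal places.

P(θ) = 1 / (1 + exp(−α(θ − β)))
P(Arjun) = 0.6064  [exponent 0.4320]
P(Zara) = 0.5300  [exponent 0.1200]
Difference = 0.6064 − 0.5300 = 0.0764

0.076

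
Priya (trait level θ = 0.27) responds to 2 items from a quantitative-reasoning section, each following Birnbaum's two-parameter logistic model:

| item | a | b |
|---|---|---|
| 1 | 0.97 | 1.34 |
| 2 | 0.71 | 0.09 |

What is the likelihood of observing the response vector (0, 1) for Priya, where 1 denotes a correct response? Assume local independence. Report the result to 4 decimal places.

P(θ) = 1 / (1 + exp(−a(θ − b)))
P_1 = 1/(1+e^{1.0379}) = 0.2616
P_2 = 1/(1+e^{-0.1278}) = 0.5319
L = (1−P_1) × P_2 = 0.7384 × 0.5319 = 0.39278

0.3928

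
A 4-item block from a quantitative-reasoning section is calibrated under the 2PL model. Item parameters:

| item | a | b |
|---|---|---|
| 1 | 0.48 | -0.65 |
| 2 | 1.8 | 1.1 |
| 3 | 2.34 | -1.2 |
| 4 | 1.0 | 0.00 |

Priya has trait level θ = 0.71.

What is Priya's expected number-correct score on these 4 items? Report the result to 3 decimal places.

P(θ) = 1 / (1 + exp(−a(θ − b)))
P_1 = 1/(1+e^{-0.6528}) = 0.6576
P_2 = 1/(1+e^{0.7020}) = 0.3314
P_3 = 1/(1+e^{-4.4694}) = 0.9887
P_4 = 1/(1+e^{-0.7100}) = 0.6704
E[score] = 0.6576 + 0.3314 + 0.9887 + 0.6704 = 2.6481

2.648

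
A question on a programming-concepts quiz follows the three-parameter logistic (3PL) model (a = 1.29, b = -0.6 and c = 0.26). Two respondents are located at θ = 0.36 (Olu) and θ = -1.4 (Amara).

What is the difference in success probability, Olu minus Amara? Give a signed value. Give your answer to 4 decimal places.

0.3793

P(θ) = c + (1 − c) · 1 / (1 + exp(−a(θ − b)))
P(Olu) = 0.8337  [exponent 1.2384]
P(Amara) = 0.4544  [exponent -1.0320]
Difference = 0.8337 − 0.4544 = 0.3793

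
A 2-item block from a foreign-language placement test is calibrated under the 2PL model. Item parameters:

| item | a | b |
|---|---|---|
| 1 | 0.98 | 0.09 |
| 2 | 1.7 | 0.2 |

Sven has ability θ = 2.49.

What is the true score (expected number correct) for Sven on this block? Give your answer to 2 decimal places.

1.89

P(θ) = 1 / (1 + exp(−a(θ − b)))
P_1 = 1/(1+e^{-2.3520}) = 0.9131
P_2 = 1/(1+e^{-3.8930}) = 0.9800
E[score] = 0.9131 + 0.9800 = 1.8931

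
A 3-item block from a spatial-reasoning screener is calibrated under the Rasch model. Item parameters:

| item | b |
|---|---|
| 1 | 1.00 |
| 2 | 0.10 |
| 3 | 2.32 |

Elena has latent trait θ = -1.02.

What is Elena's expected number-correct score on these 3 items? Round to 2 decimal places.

P(θ) = 1 / (1 + exp(−(θ − b)))
P_1 = 1/(1+e^{2.0200}) = 0.1171
P_2 = 1/(1+e^{1.1200}) = 0.2460
P_3 = 1/(1+e^{3.3400}) = 0.0342
E[score] = 0.1171 + 0.2460 + 0.0342 = 0.3974

0.40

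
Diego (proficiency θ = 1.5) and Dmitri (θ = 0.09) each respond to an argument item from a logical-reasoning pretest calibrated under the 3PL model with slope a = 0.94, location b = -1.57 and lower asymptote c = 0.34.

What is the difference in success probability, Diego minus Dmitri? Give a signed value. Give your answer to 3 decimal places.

P(θ) = c + (1 − c) · 1 / (1 + exp(−a(θ − b)))
P(Diego) = 0.9651  [exponent 2.8858]
P(Dmitri) = 0.8854  [exponent 1.5604]
Difference = 0.9651 − 0.8854 = 0.0797

0.080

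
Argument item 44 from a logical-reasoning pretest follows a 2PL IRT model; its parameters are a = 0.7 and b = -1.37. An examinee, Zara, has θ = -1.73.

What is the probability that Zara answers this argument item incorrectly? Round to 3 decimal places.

P(θ) = 1 / (1 + exp(−a(θ − b)))
Exponent: 0.7 × (-1.73 − (-1.37)) = -0.2520
1/(1 + e^{0.2520}) = 0.4373
P(incorrect) = 1 − 0.4373 = 0.5627

0.563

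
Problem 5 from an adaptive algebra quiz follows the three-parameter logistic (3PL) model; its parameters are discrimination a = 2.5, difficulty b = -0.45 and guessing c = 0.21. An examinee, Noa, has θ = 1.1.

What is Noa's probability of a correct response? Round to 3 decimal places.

0.984

P(θ) = c + (1 − c) · 1 / (1 + exp(−a(θ − b)))
Exponent: 2.5 × (1.1 − (-0.45)) = 3.8750
1/(1 + e^{-3.8750}) = 0.9797
P = 0.21 + 0.79 × 0.9797 = 0.9839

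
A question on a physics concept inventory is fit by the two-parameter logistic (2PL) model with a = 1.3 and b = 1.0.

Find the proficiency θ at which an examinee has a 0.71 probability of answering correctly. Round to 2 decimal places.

P(θ) = 1 / (1 + exp(−a(θ − b)))
logit = ln(0.7100/0.2900) = 0.8954
θ = b + logit/(a) = 1.0 + 0.8954/1.3000 = 1.6888

1.69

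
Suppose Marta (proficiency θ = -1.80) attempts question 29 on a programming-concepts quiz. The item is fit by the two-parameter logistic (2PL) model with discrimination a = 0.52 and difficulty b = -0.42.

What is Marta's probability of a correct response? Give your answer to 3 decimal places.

0.328

P(θ) = 1 / (1 + exp(−a(θ − b)))
Exponent: 0.52 × (-1.80 − (-0.42)) = -0.7176
1/(1 + e^{0.7176}) = 0.3279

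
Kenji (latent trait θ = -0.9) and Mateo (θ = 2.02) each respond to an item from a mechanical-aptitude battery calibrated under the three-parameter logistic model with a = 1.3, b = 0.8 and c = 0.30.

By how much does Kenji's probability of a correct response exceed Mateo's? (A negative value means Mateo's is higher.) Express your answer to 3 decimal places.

P(θ) = c + (1 − c) · 1 / (1 + exp(−a(θ − b)))
P(Kenji) = 0.3692  [exponent -2.2100]
P(Mateo) = 0.8810  [exponent 1.5860]
Difference = 0.3692 − 0.8810 = -0.5118

-0.512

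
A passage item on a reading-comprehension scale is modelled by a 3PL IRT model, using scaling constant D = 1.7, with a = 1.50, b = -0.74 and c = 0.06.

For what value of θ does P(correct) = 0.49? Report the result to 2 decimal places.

-0.81

P(θ) = c + (1 − c) · 1 / (1 + exp(−D·a(θ − b)))
Remove guessing floor: (0.49 − 0.06)/(1 − 0.06) = 0.4574
logit = ln(0.4574/0.5426) = -0.1706
θ = b + logit/(1.7·a) = -0.74 + (-0.1706)/2.5500 = -0.8069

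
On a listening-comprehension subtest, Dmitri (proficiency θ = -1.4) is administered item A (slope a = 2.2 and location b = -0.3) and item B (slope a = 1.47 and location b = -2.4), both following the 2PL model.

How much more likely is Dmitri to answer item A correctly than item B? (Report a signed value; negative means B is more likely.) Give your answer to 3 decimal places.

-0.731

P(θ) = 1 / (1 + exp(−a(θ − b)))
P_A = 0.0817
P_B = 0.8131
P_A − P_B = -0.7314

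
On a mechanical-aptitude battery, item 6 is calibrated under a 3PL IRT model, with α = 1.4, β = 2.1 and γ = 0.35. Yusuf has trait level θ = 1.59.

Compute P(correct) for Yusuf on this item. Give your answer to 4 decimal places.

P(θ) = γ + (1 − γ) · 1 / (1 + exp(−α(θ − β)))
Exponent: 1.4 × (1.59 − 2.1) = -0.7140
1/(1 + e^{0.7140}) = 0.3287
P = 0.35 + 0.65 × 0.3287 = 0.5637

0.5637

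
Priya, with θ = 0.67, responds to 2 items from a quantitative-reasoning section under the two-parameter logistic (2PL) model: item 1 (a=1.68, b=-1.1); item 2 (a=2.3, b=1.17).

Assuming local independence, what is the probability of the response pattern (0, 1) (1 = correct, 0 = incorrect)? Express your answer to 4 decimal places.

P(θ) = 1 / (1 + exp(−a(θ − b)))
P_1 = 1/(1+e^{-2.9736}) = 0.9514
P_2 = 1/(1+e^{1.1500}) = 0.2405
L = (1−P_1) × P_2 = 0.0486 × 0.2405 = 0.01170

0.0117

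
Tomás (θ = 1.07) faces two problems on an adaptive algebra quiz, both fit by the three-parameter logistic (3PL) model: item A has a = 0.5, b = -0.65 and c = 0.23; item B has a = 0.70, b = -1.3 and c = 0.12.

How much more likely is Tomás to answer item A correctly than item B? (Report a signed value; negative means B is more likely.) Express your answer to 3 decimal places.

P(θ) = c + (1 − c) · 1 / (1 + exp(−a(θ − b)))
P_A = 0.7710
P_B = 0.8593
P_A − P_B = -0.0882

-0.088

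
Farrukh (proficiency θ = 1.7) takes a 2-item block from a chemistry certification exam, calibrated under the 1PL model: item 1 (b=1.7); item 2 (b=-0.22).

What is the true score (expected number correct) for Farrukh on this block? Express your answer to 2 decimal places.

1.37

P(θ) = 1 / (1 + exp(−(θ − b)))
P_1 = 1/(1+e^{0.0000}) = 0.5000
P_2 = 1/(1+e^{-1.9200}) = 0.8721
E[score] = 0.5000 + 0.8721 = 1.3721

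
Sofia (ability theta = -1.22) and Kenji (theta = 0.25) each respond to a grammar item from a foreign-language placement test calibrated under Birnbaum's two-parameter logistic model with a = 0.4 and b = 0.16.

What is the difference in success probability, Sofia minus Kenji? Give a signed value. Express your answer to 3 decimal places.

P(theta) = 1 / (1 + exp(−a(theta − b)))
P(Sofia) = 0.3654  [exponent -0.5520]
P(Kenji) = 0.5090  [exponent 0.0360]
Difference = 0.3654 − 0.5090 = -0.1436

-0.144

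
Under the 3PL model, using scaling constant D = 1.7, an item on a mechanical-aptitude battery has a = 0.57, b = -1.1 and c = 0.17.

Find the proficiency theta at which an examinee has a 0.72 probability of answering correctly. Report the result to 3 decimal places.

P(theta) = c + (1 − c) · 1 / (1 + exp(−D·a(theta − b)))
Remove guessing floor: (0.72 − 0.17)/(1 − 0.17) = 0.6627
logit = ln(0.6627/0.3373) = 0.6751
theta = b + logit/(1.7·a) = -1.1 + 0.6751/0.9690 = -0.4033

-0.403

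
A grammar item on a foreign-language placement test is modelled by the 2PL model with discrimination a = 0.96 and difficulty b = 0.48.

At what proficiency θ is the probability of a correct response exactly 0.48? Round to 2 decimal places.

P(θ) = 1 / (1 + exp(−a(θ − b)))
logit = ln(0.4800/0.5200) = -0.0800
θ = b + logit/(a) = 0.48 + (-0.0800)/0.9600 = 0.3966

0.40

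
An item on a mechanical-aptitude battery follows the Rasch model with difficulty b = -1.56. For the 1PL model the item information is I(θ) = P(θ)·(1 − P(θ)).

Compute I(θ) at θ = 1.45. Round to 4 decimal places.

0.0448

P = 1/(1+e^{-3.0100}) = 0.9530
P(1−P) = 0.9530 × 0.0470 = 0.0448
I = P(1−P) = 0.04477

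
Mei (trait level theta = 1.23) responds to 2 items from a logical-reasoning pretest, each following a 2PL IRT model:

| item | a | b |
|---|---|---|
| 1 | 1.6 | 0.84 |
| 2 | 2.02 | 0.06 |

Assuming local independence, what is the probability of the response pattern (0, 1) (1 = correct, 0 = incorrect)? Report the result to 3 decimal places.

0.319

P(theta) = 1 / (1 + exp(−a(theta − b)))
P_1 = 1/(1+e^{-0.6240}) = 0.6511
P_2 = 1/(1+e^{-2.3634}) = 0.9140
L = (1−P_1) × P_2 = 0.3489 × 0.9140 = 0.31887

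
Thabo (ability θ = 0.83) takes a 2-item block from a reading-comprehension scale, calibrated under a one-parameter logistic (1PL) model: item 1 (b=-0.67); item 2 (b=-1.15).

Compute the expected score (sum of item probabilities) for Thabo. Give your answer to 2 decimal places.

1.70

P(θ) = 1 / (1 + exp(−(θ − b)))
P_1 = 1/(1+e^{-1.5000}) = 0.8176
P_2 = 1/(1+e^{-1.9800}) = 0.8787
E[score] = 0.8176 + 0.8787 = 1.6963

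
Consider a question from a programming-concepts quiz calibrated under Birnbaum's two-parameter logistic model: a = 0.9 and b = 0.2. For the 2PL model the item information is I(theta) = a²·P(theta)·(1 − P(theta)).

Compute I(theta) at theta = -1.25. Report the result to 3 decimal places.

0.136

P = 1/(1+e^{1.3050}) = 0.2133
P(1−P) = 0.2133 × 0.7867 = 0.1678
I = a² × P(1−P) = 0.9² × 0.1678 = 0.13593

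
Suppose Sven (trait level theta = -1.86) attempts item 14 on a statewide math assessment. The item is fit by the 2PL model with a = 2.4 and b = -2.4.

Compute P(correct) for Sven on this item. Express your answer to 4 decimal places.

0.7852

P(theta) = 1 / (1 + exp(−a(theta − b)))
Exponent: 2.4 × (-1.86 − (-2.4)) = 1.2960
1/(1 + e^{-1.2960}) = 0.7852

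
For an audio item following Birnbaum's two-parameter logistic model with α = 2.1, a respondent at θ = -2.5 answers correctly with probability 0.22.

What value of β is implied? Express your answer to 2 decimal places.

P(θ) = 1 / (1 + exp(−α(θ − β)))
logit(0.22) = ln(0.22/0.78) = -1.2657
β = θ − logit/(α) = -2.5 − (-1.2657)/2.1000 = -1.8973

-1.90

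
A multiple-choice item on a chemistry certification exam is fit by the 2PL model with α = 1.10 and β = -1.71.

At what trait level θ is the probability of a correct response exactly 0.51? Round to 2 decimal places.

P(θ) = 1 / (1 + exp(−α(θ − β)))
logit = ln(0.5100/0.4900) = 0.0400
θ = β + logit/(α) = -1.71 + 0.0400/1.1000 = -1.6736

-1.67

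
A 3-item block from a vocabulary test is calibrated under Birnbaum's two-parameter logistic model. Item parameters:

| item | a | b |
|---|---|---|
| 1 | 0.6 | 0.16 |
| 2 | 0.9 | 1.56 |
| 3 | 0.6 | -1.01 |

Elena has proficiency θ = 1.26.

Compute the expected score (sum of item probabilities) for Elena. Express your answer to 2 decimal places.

P(θ) = 1 / (1 + exp(−a(θ − b)))
P_1 = 1/(1+e^{-0.6600}) = 0.6593
P_2 = 1/(1+e^{0.2700}) = 0.4329
P_3 = 1/(1+e^{-1.3620}) = 0.7961
E[score] = 0.6593 + 0.4329 + 0.7961 = 1.8883

1.89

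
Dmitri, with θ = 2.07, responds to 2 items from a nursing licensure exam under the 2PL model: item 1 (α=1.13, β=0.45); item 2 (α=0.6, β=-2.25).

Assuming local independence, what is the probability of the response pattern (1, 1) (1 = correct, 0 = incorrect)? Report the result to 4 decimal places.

P(θ) = 1 / (1 + exp(−α(θ − β)))
P_1 = 1/(1+e^{-1.8306}) = 0.8618
P_2 = 1/(1+e^{-2.5920}) = 0.9303
L = P_1 × P_2 = 0.8618 × 0.9303 = 0.80180

0.8018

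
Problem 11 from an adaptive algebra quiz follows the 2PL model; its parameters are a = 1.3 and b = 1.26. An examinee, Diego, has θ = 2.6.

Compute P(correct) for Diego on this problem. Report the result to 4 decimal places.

0.8509

P(θ) = 1 / (1 + exp(−a(θ − b)))
Exponent: 1.3 × (2.6 − 1.26) = 1.7420
1/(1 + e^{-1.7420}) = 0.8509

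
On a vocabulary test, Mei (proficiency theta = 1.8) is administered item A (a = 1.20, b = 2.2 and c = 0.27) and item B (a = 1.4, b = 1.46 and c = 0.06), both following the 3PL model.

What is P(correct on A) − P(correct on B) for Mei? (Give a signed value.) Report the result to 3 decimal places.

-0.091

P(theta) = c + (1 − c) · 1 / (1 + exp(−a(theta − b)))
P_A = 0.5490
P_B = 0.6398
P_A − P_B = -0.0908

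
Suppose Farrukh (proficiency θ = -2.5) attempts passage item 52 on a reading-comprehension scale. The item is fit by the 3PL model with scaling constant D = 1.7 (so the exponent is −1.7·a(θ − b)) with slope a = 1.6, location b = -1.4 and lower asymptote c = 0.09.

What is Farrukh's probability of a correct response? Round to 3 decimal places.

P(θ) = c + (1 − c) · 1 / (1 + exp(−D·a(θ − b)))
Exponent: 1.7 × 1.6 × (-2.5 − (-1.4)) = -2.9920
1/(1 + e^{2.9920}) = 0.0478
P = 0.09 + 0.91 × 0.0478 = 0.1335

0.133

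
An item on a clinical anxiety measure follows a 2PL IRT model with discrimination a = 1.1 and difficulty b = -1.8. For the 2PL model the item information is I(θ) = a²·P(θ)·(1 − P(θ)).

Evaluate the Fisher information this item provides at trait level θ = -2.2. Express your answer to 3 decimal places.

P = 1/(1+e^{0.4400}) = 0.3917
P(1−P) = 0.3917 × 0.6083 = 0.2383
I = a² × P(1−P) = 1.1² × 0.2383 = 0.28832

0.288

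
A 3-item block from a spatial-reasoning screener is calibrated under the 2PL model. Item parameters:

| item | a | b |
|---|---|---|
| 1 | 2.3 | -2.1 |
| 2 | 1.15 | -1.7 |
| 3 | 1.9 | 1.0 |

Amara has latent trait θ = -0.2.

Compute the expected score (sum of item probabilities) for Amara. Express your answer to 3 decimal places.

1.929

P(θ) = 1 / (1 + exp(−a(θ − b)))
P_1 = 1/(1+e^{-4.3700}) = 0.9875
P_2 = 1/(1+e^{-1.7250}) = 0.8488
P_3 = 1/(1+e^{2.2800}) = 0.0928
E[score] = 0.9875 + 0.8488 + 0.0928 = 1.9291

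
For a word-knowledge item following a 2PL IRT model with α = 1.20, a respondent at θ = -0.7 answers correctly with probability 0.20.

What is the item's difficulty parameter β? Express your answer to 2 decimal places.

0.46

P(θ) = 1 / (1 + exp(−α(θ − β)))
logit(0.20) = ln(0.20/0.80) = -1.3863
β = θ − logit/(α) = -0.7 − (-1.3863)/1.2000 = 0.4552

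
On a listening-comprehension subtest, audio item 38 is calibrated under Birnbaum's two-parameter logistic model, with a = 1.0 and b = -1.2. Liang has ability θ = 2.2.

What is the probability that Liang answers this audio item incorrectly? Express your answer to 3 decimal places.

0.032

P(θ) = 1 / (1 + exp(−a(θ − b)))
Exponent: 1.0 × (2.2 − (-1.2)) = 3.4000
1/(1 + e^{-3.4000}) = 0.9677
P(incorrect) = 1 − 0.9677 = 0.0323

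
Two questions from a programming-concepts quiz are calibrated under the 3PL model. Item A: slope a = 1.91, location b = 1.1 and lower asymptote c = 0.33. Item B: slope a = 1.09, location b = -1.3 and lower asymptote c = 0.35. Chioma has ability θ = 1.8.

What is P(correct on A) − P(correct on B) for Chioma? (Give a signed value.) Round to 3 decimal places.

P(θ) = c + (1 − c) · 1 / (1 + exp(−a(θ − b)))
P_A = 0.8606
P_B = 0.9786
P_A − P_B = -0.1179

-0.118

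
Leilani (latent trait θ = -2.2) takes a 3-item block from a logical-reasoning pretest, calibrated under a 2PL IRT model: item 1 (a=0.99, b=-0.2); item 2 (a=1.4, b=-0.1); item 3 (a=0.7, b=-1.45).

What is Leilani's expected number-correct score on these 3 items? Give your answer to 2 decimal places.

P(θ) = 1 / (1 + exp(−a(θ − b)))
P_1 = 1/(1+e^{1.9800}) = 0.1213
P_2 = 1/(1+e^{2.9400}) = 0.0502
P_3 = 1/(1+e^{0.5250}) = 0.3717
E[score] = 0.1213 + 0.0502 + 0.3717 = 0.5432

0.54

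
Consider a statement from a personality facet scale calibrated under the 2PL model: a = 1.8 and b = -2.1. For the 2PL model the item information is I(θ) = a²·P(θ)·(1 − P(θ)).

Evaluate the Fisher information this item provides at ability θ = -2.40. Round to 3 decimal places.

P = 1/(1+e^{0.5400}) = 0.3682
P(1−P) = 0.3682 × 0.6318 = 0.2326
I = a² × P(1−P) = 1.8² × 0.2326 = 0.75371

0.754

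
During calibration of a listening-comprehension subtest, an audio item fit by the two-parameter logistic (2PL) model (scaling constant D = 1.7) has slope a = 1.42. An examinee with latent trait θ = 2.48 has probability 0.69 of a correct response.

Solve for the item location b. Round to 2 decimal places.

P(θ) = 1 / (1 + exp(−D·a(θ − b)))
logit(0.69) = ln(0.69/0.31) = 0.8001
b = θ − logit/(1.7·a) = 2.48 − 0.8001/2.4140 = 2.1486

2.15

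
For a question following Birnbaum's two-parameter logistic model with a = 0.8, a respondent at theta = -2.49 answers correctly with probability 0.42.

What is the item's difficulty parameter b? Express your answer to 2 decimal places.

-2.09

P(theta) = 1 / (1 + exp(−a(theta − b)))
logit(0.42) = ln(0.42/0.58) = -0.3228
b = theta − logit/(a) = -2.49 − (-0.3228)/0.8000 = -2.0865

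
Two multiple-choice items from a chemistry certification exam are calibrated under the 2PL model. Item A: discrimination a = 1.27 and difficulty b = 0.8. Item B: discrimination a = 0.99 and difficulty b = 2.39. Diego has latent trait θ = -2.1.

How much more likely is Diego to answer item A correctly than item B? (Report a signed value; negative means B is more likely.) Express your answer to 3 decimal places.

0.013

P(θ) = 1 / (1 + exp(−a(θ − b)))
P_A = 0.0245
P_B = 0.0116
P_A − P_B = 0.0129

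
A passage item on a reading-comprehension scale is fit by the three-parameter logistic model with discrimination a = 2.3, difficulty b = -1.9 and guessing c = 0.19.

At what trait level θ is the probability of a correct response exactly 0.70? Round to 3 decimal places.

-1.669

P(θ) = c + (1 − c) · 1 / (1 + exp(−a(θ − b)))
Remove guessing floor: (0.70 − 0.19)/(1 − 0.19) = 0.6296
logit = ln(0.6296/0.3704) = 0.5306
θ = b + logit/(a) = -1.9 + 0.5306/2.3000 = -1.6693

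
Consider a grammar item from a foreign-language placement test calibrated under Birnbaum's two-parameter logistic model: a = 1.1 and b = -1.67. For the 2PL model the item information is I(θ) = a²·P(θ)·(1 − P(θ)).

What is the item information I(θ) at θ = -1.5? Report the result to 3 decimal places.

0.300

P = 1/(1+e^{-0.1870}) = 0.5466
P(1−P) = 0.5466 × 0.4534 = 0.2478
I = a² × P(1−P) = 1.1² × 0.2478 = 0.29987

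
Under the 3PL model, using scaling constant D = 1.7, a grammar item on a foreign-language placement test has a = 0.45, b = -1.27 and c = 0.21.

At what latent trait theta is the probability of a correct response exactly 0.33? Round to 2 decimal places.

P(theta) = c + (1 − c) · 1 / (1 + exp(−D·a(theta − b)))
Remove guessing floor: (0.33 − 0.21)/(1 − 0.21) = 0.1519
logit = ln(0.1519/0.8481) = -1.7198
theta = b + logit/(1.7·a) = -1.27 + (-1.7198)/0.7650 = -3.5181

-3.52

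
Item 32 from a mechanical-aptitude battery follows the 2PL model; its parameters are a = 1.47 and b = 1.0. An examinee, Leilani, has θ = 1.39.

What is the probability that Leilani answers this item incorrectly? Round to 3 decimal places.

P(θ) = 1 / (1 + exp(−a(θ − b)))
Exponent: 1.47 × (1.39 − 1.0) = 0.5733
1/(1 + e^{-0.5733}) = 0.6395
P(incorrect) = 1 − 0.6395 = 0.3605

0.360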